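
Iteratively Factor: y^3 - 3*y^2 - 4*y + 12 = (y + 2)*(y^2 - 5*y + 6) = (y - 3)*(y + 2)*(y - 2)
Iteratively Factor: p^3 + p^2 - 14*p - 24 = (p + 3)*(p^2 - 2*p - 8) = (p - 4)*(p + 3)*(p + 2)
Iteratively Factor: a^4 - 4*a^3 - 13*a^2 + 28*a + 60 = (a - 5)*(a^3 + a^2 - 8*a - 12) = (a - 5)*(a + 2)*(a^2 - a - 6) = (a - 5)*(a + 2)^2*(a - 3)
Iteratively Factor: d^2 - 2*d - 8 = (d + 2)*(d - 4)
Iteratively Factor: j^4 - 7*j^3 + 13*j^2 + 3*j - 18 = (j - 3)*(j^3 - 4*j^2 + j + 6) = (j - 3)^2*(j^2 - j - 2) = (j - 3)^2*(j - 2)*(j + 1)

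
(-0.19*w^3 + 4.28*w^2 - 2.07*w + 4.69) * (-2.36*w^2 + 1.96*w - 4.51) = 0.4484*w^5 - 10.4732*w^4 + 14.1309*w^3 - 34.4284*w^2 + 18.5281*w - 21.1519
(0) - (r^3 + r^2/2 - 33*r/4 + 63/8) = -r^3 - r^2/2 + 33*r/4 - 63/8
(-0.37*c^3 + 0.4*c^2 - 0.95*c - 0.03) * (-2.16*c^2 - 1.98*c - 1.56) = 0.7992*c^5 - 0.1314*c^4 + 1.8372*c^3 + 1.3218*c^2 + 1.5414*c + 0.0468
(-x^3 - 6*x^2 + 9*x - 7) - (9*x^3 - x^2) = -10*x^3 - 5*x^2 + 9*x - 7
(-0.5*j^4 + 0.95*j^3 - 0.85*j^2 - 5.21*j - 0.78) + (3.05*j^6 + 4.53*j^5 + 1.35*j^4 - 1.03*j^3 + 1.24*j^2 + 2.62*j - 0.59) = 3.05*j^6 + 4.53*j^5 + 0.85*j^4 - 0.0800000000000001*j^3 + 0.39*j^2 - 2.59*j - 1.37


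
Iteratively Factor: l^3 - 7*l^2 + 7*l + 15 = (l - 3)*(l^2 - 4*l - 5) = (l - 5)*(l - 3)*(l + 1)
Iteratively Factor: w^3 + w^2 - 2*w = (w - 1)*(w^2 + 2*w) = (w - 1)*(w + 2)*(w)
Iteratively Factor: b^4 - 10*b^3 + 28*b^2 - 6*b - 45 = (b - 5)*(b^3 - 5*b^2 + 3*b + 9) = (b - 5)*(b - 3)*(b^2 - 2*b - 3) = (b - 5)*(b - 3)*(b + 1)*(b - 3)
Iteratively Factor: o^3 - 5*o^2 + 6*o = (o - 3)*(o^2 - 2*o) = o*(o - 3)*(o - 2)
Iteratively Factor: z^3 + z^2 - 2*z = (z)*(z^2 + z - 2) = z*(z + 2)*(z - 1)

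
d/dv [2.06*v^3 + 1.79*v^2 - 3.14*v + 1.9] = 6.18*v^2 + 3.58*v - 3.14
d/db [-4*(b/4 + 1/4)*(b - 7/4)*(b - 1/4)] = -3*b^2 + 2*b + 25/16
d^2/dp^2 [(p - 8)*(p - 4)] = 2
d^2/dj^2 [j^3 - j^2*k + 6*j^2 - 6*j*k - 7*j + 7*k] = 6*j - 2*k + 12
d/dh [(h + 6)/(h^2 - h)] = (-h^2 - 12*h + 6)/(h^2*(h^2 - 2*h + 1))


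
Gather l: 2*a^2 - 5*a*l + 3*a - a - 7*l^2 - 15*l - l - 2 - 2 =2*a^2 + 2*a - 7*l^2 + l*(-5*a - 16) - 4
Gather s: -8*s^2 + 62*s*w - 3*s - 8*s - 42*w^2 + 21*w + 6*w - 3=-8*s^2 + s*(62*w - 11) - 42*w^2 + 27*w - 3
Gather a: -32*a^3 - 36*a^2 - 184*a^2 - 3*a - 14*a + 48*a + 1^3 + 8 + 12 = -32*a^3 - 220*a^2 + 31*a + 21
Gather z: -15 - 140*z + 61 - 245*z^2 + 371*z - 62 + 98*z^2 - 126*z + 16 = -147*z^2 + 105*z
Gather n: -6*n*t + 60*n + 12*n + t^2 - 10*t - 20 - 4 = n*(72 - 6*t) + t^2 - 10*t - 24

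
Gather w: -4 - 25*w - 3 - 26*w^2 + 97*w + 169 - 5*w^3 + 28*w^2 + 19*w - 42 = -5*w^3 + 2*w^2 + 91*w + 120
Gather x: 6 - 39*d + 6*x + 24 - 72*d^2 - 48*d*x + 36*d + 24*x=-72*d^2 - 3*d + x*(30 - 48*d) + 30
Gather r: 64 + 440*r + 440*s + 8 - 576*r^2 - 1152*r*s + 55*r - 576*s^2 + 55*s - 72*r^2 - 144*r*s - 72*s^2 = -648*r^2 + r*(495 - 1296*s) - 648*s^2 + 495*s + 72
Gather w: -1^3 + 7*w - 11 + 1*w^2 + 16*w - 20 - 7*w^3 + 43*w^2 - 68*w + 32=-7*w^3 + 44*w^2 - 45*w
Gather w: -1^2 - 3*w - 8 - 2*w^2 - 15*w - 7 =-2*w^2 - 18*w - 16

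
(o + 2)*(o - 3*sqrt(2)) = o^2 - 3*sqrt(2)*o + 2*o - 6*sqrt(2)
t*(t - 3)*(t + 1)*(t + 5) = t^4 + 3*t^3 - 13*t^2 - 15*t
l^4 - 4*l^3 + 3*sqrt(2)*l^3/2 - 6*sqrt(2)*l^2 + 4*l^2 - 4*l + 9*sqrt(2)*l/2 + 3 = (l - 3)*(l - 1)*(l + sqrt(2)/2)*(l + sqrt(2))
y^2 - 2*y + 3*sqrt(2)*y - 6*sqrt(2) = (y - 2)*(y + 3*sqrt(2))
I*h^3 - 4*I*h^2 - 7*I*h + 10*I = (h - 5)*(h + 2)*(I*h - I)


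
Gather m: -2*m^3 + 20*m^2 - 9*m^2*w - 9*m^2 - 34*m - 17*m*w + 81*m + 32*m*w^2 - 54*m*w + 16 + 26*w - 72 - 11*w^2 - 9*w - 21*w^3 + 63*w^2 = -2*m^3 + m^2*(11 - 9*w) + m*(32*w^2 - 71*w + 47) - 21*w^3 + 52*w^2 + 17*w - 56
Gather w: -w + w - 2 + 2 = 0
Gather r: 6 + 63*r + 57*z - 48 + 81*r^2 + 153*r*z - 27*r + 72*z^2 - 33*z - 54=81*r^2 + r*(153*z + 36) + 72*z^2 + 24*z - 96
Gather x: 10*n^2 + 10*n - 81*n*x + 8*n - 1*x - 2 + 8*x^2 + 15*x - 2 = 10*n^2 + 18*n + 8*x^2 + x*(14 - 81*n) - 4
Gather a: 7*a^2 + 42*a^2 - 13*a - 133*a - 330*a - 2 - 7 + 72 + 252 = 49*a^2 - 476*a + 315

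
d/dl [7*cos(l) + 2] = -7*sin(l)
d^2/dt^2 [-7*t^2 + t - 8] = -14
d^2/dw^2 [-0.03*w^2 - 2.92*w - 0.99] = -0.0600000000000000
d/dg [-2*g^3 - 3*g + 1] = -6*g^2 - 3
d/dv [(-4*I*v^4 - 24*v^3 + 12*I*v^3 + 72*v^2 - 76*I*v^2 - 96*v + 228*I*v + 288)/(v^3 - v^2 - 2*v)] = (-4*I*v^6 + 8*I*v^5 + v^4*(-48 + 88*I) + v^3*(288 - 504*I) + v^2*(-1104 + 380*I) + 576*v + 576)/(v^6 - 2*v^5 - 3*v^4 + 4*v^3 + 4*v^2)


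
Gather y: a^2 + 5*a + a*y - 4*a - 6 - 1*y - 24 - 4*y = a^2 + a + y*(a - 5) - 30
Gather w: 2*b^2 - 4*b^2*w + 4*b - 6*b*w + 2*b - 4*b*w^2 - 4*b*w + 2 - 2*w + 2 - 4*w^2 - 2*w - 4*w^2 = 2*b^2 + 6*b + w^2*(-4*b - 8) + w*(-4*b^2 - 10*b - 4) + 4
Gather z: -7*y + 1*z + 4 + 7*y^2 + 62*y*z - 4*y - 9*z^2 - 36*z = 7*y^2 - 11*y - 9*z^2 + z*(62*y - 35) + 4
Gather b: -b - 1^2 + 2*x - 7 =-b + 2*x - 8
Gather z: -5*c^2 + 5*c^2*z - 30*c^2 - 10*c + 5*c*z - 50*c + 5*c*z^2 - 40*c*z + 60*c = -35*c^2 + 5*c*z^2 + z*(5*c^2 - 35*c)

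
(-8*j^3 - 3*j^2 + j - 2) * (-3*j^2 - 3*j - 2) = 24*j^5 + 33*j^4 + 22*j^3 + 9*j^2 + 4*j + 4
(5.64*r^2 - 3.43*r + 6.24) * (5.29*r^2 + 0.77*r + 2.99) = 29.8356*r^4 - 13.8019*r^3 + 47.2321*r^2 - 5.4509*r + 18.6576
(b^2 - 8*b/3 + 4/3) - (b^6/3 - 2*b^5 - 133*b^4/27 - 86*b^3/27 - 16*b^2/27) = -b^6/3 + 2*b^5 + 133*b^4/27 + 86*b^3/27 + 43*b^2/27 - 8*b/3 + 4/3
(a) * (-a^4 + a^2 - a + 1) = -a^5 + a^3 - a^2 + a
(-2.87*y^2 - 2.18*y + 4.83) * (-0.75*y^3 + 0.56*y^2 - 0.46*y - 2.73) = 2.1525*y^5 + 0.0278*y^4 - 3.5231*y^3 + 11.5427*y^2 + 3.7296*y - 13.1859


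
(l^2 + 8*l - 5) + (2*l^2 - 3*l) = 3*l^2 + 5*l - 5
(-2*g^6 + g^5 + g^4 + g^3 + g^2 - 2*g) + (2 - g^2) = -2*g^6 + g^5 + g^4 + g^3 - 2*g + 2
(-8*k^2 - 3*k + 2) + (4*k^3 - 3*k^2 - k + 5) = 4*k^3 - 11*k^2 - 4*k + 7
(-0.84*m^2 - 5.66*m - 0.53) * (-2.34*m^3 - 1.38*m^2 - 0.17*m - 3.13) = 1.9656*m^5 + 14.4036*m^4 + 9.1938*m^3 + 4.3228*m^2 + 17.8059*m + 1.6589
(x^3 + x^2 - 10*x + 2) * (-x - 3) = -x^4 - 4*x^3 + 7*x^2 + 28*x - 6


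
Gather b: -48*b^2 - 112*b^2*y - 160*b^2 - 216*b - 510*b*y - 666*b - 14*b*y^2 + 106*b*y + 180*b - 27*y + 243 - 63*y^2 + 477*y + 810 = b^2*(-112*y - 208) + b*(-14*y^2 - 404*y - 702) - 63*y^2 + 450*y + 1053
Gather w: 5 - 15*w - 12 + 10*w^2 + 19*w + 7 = 10*w^2 + 4*w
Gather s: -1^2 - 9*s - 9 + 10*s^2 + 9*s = 10*s^2 - 10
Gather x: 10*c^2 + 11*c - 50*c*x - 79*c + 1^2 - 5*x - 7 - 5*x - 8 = 10*c^2 - 68*c + x*(-50*c - 10) - 14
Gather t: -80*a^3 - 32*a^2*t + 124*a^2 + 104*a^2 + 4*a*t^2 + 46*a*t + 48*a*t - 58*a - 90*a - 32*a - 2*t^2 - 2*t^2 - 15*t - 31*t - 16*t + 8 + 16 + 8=-80*a^3 + 228*a^2 - 180*a + t^2*(4*a - 4) + t*(-32*a^2 + 94*a - 62) + 32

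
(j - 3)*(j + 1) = j^2 - 2*j - 3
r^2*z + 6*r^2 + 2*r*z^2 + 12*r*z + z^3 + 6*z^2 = (r + z)^2*(z + 6)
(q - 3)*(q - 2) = q^2 - 5*q + 6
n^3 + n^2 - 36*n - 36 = (n - 6)*(n + 1)*(n + 6)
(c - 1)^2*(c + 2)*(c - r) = c^4 - c^3*r - 3*c^2 + 3*c*r + 2*c - 2*r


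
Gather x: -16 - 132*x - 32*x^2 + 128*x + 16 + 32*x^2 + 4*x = 0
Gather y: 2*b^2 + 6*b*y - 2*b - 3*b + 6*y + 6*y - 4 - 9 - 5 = 2*b^2 - 5*b + y*(6*b + 12) - 18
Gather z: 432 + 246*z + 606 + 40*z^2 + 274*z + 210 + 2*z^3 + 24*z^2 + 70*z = 2*z^3 + 64*z^2 + 590*z + 1248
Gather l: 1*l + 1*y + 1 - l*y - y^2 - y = l*(1 - y) - y^2 + 1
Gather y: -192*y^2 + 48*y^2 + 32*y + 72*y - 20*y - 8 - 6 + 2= -144*y^2 + 84*y - 12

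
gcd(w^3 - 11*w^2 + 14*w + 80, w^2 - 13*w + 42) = 1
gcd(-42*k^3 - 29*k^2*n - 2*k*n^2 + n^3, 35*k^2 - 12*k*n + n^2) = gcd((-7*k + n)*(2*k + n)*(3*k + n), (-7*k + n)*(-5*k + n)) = 7*k - n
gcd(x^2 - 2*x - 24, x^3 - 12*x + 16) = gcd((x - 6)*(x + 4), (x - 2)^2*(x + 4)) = x + 4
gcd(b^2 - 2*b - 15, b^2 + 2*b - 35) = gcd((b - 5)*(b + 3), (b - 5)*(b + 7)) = b - 5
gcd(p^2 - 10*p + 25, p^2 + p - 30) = p - 5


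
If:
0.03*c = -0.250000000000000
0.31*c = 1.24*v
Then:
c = -8.33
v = -2.08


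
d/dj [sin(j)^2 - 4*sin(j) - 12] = 2*(sin(j) - 2)*cos(j)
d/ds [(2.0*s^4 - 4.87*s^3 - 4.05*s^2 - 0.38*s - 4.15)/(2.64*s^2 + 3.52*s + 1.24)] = (10.56*s^5 + 8.2632*s^4 - 24.3648*s^3 - 31.3692*s^2 + 11.868*s + 14.1368)/(6.9696*s^4 + 18.5856*s^3 + 18.9376*s^2 + 8.7296*s + 1.5376)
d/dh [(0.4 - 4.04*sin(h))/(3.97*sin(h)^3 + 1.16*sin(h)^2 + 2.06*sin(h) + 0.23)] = (32.0776*sin(h)^3 - 0.0776000000000003*sin(h)^2 - 0.928*sin(h) - 1.7532)*cos(h)/(15.7609*sin(h)^6 + 9.2104*sin(h)^5 + 17.702*sin(h)^4 + 6.6054*sin(h)^3 + 4.7772*sin(h)^2 + 0.9476*sin(h) + 0.0529)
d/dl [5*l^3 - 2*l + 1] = 15*l^2 - 2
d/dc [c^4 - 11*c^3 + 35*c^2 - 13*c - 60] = 4*c^3 - 33*c^2 + 70*c - 13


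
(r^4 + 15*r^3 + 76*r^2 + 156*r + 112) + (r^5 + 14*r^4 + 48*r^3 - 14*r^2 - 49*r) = r^5 + 15*r^4 + 63*r^3 + 62*r^2 + 107*r + 112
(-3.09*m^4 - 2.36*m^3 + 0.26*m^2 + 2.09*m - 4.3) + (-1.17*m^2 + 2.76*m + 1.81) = -3.09*m^4 - 2.36*m^3 - 0.91*m^2 + 4.85*m - 2.49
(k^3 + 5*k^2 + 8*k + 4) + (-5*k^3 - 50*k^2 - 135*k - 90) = -4*k^3 - 45*k^2 - 127*k - 86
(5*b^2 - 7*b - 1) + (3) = 5*b^2 - 7*b + 2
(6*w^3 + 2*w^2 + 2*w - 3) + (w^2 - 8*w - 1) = 6*w^3 + 3*w^2 - 6*w - 4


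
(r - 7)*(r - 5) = r^2 - 12*r + 35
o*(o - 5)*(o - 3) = o^3 - 8*o^2 + 15*o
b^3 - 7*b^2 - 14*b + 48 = (b - 8)*(b - 2)*(b + 3)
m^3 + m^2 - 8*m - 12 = (m - 3)*(m + 2)^2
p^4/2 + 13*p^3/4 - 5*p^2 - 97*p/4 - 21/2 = (p/2 + 1)*(p - 3)*(p + 1/2)*(p + 7)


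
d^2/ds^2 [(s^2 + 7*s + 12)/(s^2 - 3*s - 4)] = 4*(5*s^3 + 24*s^2 - 12*s + 44)/(s^6 - 9*s^5 + 15*s^4 + 45*s^3 - 60*s^2 - 144*s - 64)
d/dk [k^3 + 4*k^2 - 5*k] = 3*k^2 + 8*k - 5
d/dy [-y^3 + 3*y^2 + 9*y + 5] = -3*y^2 + 6*y + 9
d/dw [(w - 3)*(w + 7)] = 2*w + 4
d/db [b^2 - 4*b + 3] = 2*b - 4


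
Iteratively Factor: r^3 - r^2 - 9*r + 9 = (r - 1)*(r^2 - 9) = (r - 1)*(r + 3)*(r - 3)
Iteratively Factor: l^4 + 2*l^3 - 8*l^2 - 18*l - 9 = (l - 3)*(l^3 + 5*l^2 + 7*l + 3) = (l - 3)*(l + 1)*(l^2 + 4*l + 3) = (l - 3)*(l + 1)*(l + 3)*(l + 1)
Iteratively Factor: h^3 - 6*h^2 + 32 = (h - 4)*(h^2 - 2*h - 8) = (h - 4)^2*(h + 2)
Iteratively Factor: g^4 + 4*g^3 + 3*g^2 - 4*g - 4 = (g + 1)*(g^3 + 3*g^2 - 4) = (g + 1)*(g + 2)*(g^2 + g - 2) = (g + 1)*(g + 2)^2*(g - 1)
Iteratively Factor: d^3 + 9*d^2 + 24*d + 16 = (d + 1)*(d^2 + 8*d + 16) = (d + 1)*(d + 4)*(d + 4)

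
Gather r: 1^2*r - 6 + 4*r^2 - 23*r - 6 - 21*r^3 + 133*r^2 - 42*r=-21*r^3 + 137*r^2 - 64*r - 12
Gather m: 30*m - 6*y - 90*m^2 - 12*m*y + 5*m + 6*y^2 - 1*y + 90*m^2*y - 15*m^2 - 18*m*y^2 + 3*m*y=m^2*(90*y - 105) + m*(-18*y^2 - 9*y + 35) + 6*y^2 - 7*y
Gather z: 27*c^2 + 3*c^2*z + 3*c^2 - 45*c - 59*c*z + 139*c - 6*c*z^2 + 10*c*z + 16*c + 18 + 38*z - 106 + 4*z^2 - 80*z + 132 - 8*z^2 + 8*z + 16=30*c^2 + 110*c + z^2*(-6*c - 4) + z*(3*c^2 - 49*c - 34) + 60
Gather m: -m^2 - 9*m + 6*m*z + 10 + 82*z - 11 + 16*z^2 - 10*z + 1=-m^2 + m*(6*z - 9) + 16*z^2 + 72*z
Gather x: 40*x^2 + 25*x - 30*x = 40*x^2 - 5*x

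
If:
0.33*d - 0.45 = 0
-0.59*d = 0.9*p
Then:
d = 1.36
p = -0.89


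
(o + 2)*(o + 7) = o^2 + 9*o + 14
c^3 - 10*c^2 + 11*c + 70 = (c - 7)*(c - 5)*(c + 2)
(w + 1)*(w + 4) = w^2 + 5*w + 4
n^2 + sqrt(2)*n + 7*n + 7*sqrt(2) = (n + 7)*(n + sqrt(2))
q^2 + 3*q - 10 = (q - 2)*(q + 5)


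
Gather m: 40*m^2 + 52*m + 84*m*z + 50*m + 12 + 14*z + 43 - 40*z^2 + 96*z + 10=40*m^2 + m*(84*z + 102) - 40*z^2 + 110*z + 65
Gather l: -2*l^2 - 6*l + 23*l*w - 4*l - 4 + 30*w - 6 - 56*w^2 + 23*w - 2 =-2*l^2 + l*(23*w - 10) - 56*w^2 + 53*w - 12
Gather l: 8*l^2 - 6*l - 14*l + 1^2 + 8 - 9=8*l^2 - 20*l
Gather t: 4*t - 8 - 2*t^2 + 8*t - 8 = -2*t^2 + 12*t - 16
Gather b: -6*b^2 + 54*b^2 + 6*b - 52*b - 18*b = 48*b^2 - 64*b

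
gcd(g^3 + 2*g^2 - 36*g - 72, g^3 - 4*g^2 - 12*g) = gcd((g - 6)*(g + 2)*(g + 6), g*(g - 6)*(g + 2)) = g^2 - 4*g - 12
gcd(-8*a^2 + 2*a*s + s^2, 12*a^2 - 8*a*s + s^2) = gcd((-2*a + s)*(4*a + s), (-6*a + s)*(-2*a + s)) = -2*a + s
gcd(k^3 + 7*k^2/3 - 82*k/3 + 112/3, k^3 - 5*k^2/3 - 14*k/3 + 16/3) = k - 8/3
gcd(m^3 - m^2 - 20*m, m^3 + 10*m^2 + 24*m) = m^2 + 4*m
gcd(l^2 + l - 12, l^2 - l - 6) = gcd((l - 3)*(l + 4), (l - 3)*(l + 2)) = l - 3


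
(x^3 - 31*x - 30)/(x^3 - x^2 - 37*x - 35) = (x - 6)/(x - 7)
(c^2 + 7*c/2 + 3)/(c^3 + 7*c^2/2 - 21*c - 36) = (c + 2)/(c^2 + 2*c - 24)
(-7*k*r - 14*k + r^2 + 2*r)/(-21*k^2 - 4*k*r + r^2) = (r + 2)/(3*k + r)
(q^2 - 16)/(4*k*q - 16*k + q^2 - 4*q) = (q + 4)/(4*k + q)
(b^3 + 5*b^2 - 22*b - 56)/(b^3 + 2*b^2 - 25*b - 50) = (b^2 + 3*b - 28)/(b^2 - 25)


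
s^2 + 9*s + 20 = (s + 4)*(s + 5)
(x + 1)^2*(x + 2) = x^3 + 4*x^2 + 5*x + 2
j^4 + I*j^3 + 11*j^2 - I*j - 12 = (j - 1)*(j + 1)*(j - 3*I)*(j + 4*I)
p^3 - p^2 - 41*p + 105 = (p - 5)*(p - 3)*(p + 7)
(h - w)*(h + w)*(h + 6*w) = h^3 + 6*h^2*w - h*w^2 - 6*w^3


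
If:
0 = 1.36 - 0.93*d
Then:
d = 1.46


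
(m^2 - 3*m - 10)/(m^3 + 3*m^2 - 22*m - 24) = (m^2 - 3*m - 10)/(m^3 + 3*m^2 - 22*m - 24)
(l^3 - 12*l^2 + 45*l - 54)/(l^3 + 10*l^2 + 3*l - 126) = (l^2 - 9*l + 18)/(l^2 + 13*l + 42)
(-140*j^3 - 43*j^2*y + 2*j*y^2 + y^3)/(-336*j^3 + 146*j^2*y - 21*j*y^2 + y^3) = (20*j^2 + 9*j*y + y^2)/(48*j^2 - 14*j*y + y^2)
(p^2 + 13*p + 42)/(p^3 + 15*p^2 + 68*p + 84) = 1/(p + 2)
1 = 1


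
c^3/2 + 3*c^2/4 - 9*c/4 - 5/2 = (c/2 + 1/2)*(c - 2)*(c + 5/2)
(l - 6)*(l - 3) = l^2 - 9*l + 18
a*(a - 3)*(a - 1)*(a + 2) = a^4 - 2*a^3 - 5*a^2 + 6*a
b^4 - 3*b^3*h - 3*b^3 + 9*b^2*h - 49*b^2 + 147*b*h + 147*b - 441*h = (b - 7)*(b - 3)*(b + 7)*(b - 3*h)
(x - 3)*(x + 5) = x^2 + 2*x - 15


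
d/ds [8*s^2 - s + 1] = 16*s - 1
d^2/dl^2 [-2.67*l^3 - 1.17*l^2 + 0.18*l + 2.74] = -16.02*l - 2.34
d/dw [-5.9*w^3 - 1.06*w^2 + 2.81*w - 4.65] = -17.7*w^2 - 2.12*w + 2.81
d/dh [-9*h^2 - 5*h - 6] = -18*h - 5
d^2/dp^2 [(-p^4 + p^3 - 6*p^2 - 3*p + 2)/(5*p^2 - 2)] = 2*(-25*p^6 + 30*p^4 - 65*p^3 - 54*p^2 - 78*p - 4)/(125*p^6 - 150*p^4 + 60*p^2 - 8)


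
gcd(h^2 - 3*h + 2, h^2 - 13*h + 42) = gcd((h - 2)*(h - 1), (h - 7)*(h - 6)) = 1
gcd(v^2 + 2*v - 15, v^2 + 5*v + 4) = 1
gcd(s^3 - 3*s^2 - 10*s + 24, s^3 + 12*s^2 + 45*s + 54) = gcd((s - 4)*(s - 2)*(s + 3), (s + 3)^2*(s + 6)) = s + 3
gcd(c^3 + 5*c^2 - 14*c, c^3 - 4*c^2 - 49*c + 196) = c + 7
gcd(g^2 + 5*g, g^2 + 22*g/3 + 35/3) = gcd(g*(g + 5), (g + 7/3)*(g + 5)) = g + 5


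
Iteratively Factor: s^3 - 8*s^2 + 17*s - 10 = (s - 5)*(s^2 - 3*s + 2) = (s - 5)*(s - 1)*(s - 2)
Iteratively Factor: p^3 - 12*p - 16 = (p + 2)*(p^2 - 2*p - 8) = (p - 4)*(p + 2)*(p + 2)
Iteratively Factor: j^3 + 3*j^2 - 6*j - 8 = (j - 2)*(j^2 + 5*j + 4) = (j - 2)*(j + 1)*(j + 4)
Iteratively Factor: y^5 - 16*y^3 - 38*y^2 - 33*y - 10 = (y - 5)*(y^4 + 5*y^3 + 9*y^2 + 7*y + 2) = (y - 5)*(y + 1)*(y^3 + 4*y^2 + 5*y + 2) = (y - 5)*(y + 1)^2*(y^2 + 3*y + 2) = (y - 5)*(y + 1)^2*(y + 2)*(y + 1)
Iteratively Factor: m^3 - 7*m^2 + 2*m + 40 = (m + 2)*(m^2 - 9*m + 20) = (m - 5)*(m + 2)*(m - 4)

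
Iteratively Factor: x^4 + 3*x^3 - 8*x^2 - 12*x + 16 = (x - 2)*(x^3 + 5*x^2 + 2*x - 8) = (x - 2)*(x - 1)*(x^2 + 6*x + 8) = (x - 2)*(x - 1)*(x + 2)*(x + 4)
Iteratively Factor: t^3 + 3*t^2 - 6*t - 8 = (t + 4)*(t^2 - t - 2) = (t + 1)*(t + 4)*(t - 2)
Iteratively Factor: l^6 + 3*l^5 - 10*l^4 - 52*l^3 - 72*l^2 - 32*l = (l - 4)*(l^5 + 7*l^4 + 18*l^3 + 20*l^2 + 8*l) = (l - 4)*(l + 2)*(l^4 + 5*l^3 + 8*l^2 + 4*l) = (l - 4)*(l + 1)*(l + 2)*(l^3 + 4*l^2 + 4*l) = (l - 4)*(l + 1)*(l + 2)^2*(l^2 + 2*l) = (l - 4)*(l + 1)*(l + 2)^3*(l)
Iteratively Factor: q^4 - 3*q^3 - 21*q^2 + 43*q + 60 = (q - 5)*(q^3 + 2*q^2 - 11*q - 12) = (q - 5)*(q + 4)*(q^2 - 2*q - 3) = (q - 5)*(q + 1)*(q + 4)*(q - 3)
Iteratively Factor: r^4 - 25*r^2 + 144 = (r - 4)*(r^3 + 4*r^2 - 9*r - 36) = (r - 4)*(r - 3)*(r^2 + 7*r + 12) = (r - 4)*(r - 3)*(r + 3)*(r + 4)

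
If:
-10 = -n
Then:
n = 10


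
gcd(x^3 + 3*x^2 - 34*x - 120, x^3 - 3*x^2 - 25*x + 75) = x + 5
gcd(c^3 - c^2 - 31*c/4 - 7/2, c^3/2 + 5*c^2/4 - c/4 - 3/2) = c + 2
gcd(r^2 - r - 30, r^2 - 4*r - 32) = 1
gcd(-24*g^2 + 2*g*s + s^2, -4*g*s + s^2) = -4*g + s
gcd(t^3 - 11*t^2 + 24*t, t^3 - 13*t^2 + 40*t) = t^2 - 8*t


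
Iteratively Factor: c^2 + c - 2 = (c - 1)*(c + 2)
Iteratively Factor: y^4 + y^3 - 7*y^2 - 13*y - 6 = (y + 2)*(y^3 - y^2 - 5*y - 3) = (y - 3)*(y + 2)*(y^2 + 2*y + 1) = (y - 3)*(y + 1)*(y + 2)*(y + 1)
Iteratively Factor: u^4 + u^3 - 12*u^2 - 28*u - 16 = (u + 2)*(u^3 - u^2 - 10*u - 8) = (u - 4)*(u + 2)*(u^2 + 3*u + 2) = (u - 4)*(u + 2)^2*(u + 1)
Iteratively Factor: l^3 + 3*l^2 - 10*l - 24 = (l - 3)*(l^2 + 6*l + 8) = (l - 3)*(l + 4)*(l + 2)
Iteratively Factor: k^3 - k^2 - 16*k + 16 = (k - 4)*(k^2 + 3*k - 4) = (k - 4)*(k - 1)*(k + 4)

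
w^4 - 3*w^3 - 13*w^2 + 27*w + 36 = (w - 4)*(w - 3)*(w + 1)*(w + 3)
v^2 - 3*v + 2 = (v - 2)*(v - 1)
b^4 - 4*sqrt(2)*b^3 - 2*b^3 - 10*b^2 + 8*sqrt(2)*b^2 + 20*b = b*(b - 2)*(b - 5*sqrt(2))*(b + sqrt(2))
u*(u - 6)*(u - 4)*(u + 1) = u^4 - 9*u^3 + 14*u^2 + 24*u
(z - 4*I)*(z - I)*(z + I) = z^3 - 4*I*z^2 + z - 4*I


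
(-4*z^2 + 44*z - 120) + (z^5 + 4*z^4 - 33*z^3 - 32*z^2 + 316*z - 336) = z^5 + 4*z^4 - 33*z^3 - 36*z^2 + 360*z - 456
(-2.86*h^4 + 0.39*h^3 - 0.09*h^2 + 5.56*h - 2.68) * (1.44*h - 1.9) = -4.1184*h^5 + 5.9956*h^4 - 0.8706*h^3 + 8.1774*h^2 - 14.4232*h + 5.092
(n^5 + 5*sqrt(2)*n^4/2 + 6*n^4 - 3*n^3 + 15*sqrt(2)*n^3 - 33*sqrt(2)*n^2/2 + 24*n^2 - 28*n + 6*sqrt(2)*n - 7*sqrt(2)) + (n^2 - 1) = n^5 + 5*sqrt(2)*n^4/2 + 6*n^4 - 3*n^3 + 15*sqrt(2)*n^3 - 33*sqrt(2)*n^2/2 + 25*n^2 - 28*n + 6*sqrt(2)*n - 7*sqrt(2) - 1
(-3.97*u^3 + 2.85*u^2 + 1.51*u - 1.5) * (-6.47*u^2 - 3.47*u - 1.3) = 25.6859*u^5 - 4.6636*u^4 - 14.4982*u^3 + 0.7603*u^2 + 3.242*u + 1.95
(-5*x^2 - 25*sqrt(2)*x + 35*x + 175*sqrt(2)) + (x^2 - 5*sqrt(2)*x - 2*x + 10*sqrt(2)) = -4*x^2 - 30*sqrt(2)*x + 33*x + 185*sqrt(2)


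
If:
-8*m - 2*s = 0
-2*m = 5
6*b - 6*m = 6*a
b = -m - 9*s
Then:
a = -85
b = -175/2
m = -5/2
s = 10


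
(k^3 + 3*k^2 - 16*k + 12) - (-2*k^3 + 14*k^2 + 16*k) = 3*k^3 - 11*k^2 - 32*k + 12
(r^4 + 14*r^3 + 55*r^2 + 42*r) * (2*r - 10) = 2*r^5 + 18*r^4 - 30*r^3 - 466*r^2 - 420*r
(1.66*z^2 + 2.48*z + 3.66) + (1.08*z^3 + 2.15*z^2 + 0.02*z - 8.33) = 1.08*z^3 + 3.81*z^2 + 2.5*z - 4.67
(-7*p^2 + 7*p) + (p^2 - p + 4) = -6*p^2 + 6*p + 4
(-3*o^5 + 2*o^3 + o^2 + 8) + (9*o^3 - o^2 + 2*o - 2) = -3*o^5 + 11*o^3 + 2*o + 6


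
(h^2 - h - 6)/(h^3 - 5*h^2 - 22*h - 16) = (h - 3)/(h^2 - 7*h - 8)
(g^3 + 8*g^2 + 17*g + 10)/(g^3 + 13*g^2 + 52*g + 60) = (g + 1)/(g + 6)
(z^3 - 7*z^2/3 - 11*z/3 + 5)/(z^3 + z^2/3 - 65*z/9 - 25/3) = 3*(z - 1)/(3*z + 5)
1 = 1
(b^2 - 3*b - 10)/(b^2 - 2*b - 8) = (b - 5)/(b - 4)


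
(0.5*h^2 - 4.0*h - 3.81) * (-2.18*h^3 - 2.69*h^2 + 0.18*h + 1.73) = -1.09*h^5 + 7.375*h^4 + 19.1558*h^3 + 10.3939*h^2 - 7.6058*h - 6.5913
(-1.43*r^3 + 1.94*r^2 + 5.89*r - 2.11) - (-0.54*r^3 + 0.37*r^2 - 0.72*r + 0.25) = -0.89*r^3 + 1.57*r^2 + 6.61*r - 2.36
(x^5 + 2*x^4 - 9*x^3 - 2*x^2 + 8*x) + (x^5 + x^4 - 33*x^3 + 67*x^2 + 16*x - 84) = 2*x^5 + 3*x^4 - 42*x^3 + 65*x^2 + 24*x - 84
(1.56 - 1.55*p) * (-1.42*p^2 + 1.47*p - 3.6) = 2.201*p^3 - 4.4937*p^2 + 7.8732*p - 5.616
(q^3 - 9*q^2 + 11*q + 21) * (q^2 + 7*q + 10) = q^5 - 2*q^4 - 42*q^3 + 8*q^2 + 257*q + 210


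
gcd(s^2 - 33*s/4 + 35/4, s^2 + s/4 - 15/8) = s - 5/4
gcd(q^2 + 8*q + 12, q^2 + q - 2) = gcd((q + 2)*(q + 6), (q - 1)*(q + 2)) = q + 2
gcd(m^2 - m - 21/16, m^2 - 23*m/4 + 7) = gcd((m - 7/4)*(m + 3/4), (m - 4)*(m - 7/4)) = m - 7/4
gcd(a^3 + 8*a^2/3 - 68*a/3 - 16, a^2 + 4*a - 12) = a + 6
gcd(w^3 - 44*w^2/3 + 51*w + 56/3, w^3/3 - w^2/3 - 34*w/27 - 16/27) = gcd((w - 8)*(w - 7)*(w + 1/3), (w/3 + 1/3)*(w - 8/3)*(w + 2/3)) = 1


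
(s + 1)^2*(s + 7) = s^3 + 9*s^2 + 15*s + 7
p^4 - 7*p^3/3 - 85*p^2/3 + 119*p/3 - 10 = (p - 6)*(p - 1)*(p - 1/3)*(p + 5)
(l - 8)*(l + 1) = l^2 - 7*l - 8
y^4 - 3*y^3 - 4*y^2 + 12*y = y*(y - 3)*(y - 2)*(y + 2)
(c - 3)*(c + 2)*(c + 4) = c^3 + 3*c^2 - 10*c - 24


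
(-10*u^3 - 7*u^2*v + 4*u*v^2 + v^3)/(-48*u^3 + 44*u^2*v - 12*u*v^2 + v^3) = (5*u^2 + 6*u*v + v^2)/(24*u^2 - 10*u*v + v^2)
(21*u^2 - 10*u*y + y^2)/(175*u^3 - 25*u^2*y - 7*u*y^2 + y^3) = (-3*u + y)/(-25*u^2 + y^2)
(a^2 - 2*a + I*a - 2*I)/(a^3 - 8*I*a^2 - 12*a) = (a^2 + a*(-2 + I) - 2*I)/(a*(a^2 - 8*I*a - 12))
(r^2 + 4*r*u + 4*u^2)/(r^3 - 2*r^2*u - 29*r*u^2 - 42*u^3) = (r + 2*u)/(r^2 - 4*r*u - 21*u^2)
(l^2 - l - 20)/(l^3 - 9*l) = (l^2 - l - 20)/(l*(l^2 - 9))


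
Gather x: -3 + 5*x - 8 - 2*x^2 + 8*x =-2*x^2 + 13*x - 11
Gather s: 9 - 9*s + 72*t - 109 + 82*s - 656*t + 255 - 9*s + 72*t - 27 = 64*s - 512*t + 128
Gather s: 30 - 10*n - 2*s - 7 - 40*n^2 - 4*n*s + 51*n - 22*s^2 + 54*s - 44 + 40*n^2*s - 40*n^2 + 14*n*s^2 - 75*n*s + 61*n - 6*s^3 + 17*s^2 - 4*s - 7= -80*n^2 + 102*n - 6*s^3 + s^2*(14*n - 5) + s*(40*n^2 - 79*n + 48) - 28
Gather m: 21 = 21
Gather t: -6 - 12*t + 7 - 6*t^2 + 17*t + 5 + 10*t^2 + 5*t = 4*t^2 + 10*t + 6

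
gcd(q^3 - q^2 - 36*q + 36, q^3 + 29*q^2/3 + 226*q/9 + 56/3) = q + 6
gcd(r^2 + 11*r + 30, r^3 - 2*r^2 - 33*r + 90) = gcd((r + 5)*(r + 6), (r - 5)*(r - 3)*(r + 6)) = r + 6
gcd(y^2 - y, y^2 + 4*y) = y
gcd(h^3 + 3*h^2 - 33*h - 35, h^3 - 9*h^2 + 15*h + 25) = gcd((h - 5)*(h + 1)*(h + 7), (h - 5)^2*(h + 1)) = h^2 - 4*h - 5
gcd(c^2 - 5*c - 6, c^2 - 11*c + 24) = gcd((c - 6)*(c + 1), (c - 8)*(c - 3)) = 1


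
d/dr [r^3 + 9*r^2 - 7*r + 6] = 3*r^2 + 18*r - 7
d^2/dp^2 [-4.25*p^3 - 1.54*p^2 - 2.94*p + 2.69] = -25.5*p - 3.08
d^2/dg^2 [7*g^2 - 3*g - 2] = 14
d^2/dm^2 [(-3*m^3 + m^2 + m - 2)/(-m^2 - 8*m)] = 2*(199*m^3 + 6*m^2 + 48*m + 128)/(m^3*(m^3 + 24*m^2 + 192*m + 512))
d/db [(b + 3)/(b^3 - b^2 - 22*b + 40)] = (b^3 - b^2 - 22*b + (b + 3)*(-3*b^2 + 2*b + 22) + 40)/(b^3 - b^2 - 22*b + 40)^2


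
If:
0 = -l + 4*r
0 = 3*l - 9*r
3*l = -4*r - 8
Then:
No Solution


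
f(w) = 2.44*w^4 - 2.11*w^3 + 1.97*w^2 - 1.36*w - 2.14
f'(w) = 9.76*w^3 - 6.33*w^2 + 3.94*w - 1.36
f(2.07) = 29.57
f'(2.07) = 66.24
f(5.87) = 2527.94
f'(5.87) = 1777.73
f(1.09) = -0.57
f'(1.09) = 8.05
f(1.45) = 4.38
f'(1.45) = 20.80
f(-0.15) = -1.88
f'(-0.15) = -2.13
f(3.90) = 461.84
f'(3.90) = 496.68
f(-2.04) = 69.00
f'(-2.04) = -118.60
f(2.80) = 113.15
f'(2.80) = 174.30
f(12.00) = 47214.98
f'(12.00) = 15999.68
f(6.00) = 2767.10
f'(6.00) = 1902.56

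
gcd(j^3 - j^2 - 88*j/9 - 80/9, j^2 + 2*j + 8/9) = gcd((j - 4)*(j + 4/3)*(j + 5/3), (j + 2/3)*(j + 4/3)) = j + 4/3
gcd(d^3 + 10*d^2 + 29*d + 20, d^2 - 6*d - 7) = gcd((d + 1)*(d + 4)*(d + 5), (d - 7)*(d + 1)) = d + 1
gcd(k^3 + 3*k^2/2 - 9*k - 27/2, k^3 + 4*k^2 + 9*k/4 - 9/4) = k^2 + 9*k/2 + 9/2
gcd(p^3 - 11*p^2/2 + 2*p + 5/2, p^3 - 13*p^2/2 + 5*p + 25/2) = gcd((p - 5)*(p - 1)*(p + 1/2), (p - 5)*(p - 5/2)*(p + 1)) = p - 5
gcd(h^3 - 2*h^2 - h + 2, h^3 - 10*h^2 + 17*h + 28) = h + 1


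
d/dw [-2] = 0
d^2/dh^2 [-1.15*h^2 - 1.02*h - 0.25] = -2.30000000000000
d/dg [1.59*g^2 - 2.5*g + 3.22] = 3.18*g - 2.5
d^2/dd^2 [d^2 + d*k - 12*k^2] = 2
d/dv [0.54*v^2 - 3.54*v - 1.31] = 1.08*v - 3.54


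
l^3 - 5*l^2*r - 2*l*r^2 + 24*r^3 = (l - 4*r)*(l - 3*r)*(l + 2*r)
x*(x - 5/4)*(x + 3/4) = x^3 - x^2/2 - 15*x/16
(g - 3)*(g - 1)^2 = g^3 - 5*g^2 + 7*g - 3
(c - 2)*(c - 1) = c^2 - 3*c + 2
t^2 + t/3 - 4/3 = (t - 1)*(t + 4/3)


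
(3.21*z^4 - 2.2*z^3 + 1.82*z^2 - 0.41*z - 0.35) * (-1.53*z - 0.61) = -4.9113*z^5 + 1.4079*z^4 - 1.4426*z^3 - 0.4829*z^2 + 0.7856*z + 0.2135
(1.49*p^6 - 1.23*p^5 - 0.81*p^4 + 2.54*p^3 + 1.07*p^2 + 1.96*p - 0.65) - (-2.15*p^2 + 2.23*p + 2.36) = 1.49*p^6 - 1.23*p^5 - 0.81*p^4 + 2.54*p^3 + 3.22*p^2 - 0.27*p - 3.01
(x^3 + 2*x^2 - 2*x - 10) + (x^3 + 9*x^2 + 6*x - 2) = 2*x^3 + 11*x^2 + 4*x - 12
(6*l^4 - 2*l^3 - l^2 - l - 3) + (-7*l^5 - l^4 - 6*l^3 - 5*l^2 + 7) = -7*l^5 + 5*l^4 - 8*l^3 - 6*l^2 - l + 4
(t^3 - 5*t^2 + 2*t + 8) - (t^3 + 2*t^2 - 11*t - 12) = -7*t^2 + 13*t + 20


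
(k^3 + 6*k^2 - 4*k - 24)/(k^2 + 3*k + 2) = (k^2 + 4*k - 12)/(k + 1)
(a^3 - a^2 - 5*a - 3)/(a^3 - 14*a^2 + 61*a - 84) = (a^2 + 2*a + 1)/(a^2 - 11*a + 28)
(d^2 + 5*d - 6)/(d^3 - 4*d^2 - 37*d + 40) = (d + 6)/(d^2 - 3*d - 40)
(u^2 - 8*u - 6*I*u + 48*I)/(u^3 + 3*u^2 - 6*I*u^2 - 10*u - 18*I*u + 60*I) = (u - 8)/(u^2 + 3*u - 10)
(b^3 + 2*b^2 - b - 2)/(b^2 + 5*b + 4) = (b^2 + b - 2)/(b + 4)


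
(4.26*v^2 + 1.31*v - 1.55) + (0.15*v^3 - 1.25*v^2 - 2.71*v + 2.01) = 0.15*v^3 + 3.01*v^2 - 1.4*v + 0.46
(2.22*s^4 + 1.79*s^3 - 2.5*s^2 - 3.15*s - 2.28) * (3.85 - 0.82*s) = -1.8204*s^5 + 7.0792*s^4 + 8.9415*s^3 - 7.042*s^2 - 10.2579*s - 8.778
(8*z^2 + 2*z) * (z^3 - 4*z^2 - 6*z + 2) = 8*z^5 - 30*z^4 - 56*z^3 + 4*z^2 + 4*z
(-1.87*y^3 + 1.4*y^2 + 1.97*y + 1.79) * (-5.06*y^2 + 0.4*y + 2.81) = 9.4622*y^5 - 7.832*y^4 - 14.6629*y^3 - 4.3354*y^2 + 6.2517*y + 5.0299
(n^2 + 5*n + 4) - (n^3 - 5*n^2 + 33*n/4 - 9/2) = -n^3 + 6*n^2 - 13*n/4 + 17/2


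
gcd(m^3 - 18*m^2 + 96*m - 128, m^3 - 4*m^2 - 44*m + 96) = m^2 - 10*m + 16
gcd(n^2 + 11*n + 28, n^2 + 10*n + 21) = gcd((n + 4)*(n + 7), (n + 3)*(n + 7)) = n + 7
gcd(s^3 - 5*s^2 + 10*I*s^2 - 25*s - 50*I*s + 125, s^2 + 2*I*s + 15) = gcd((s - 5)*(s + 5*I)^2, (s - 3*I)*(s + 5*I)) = s + 5*I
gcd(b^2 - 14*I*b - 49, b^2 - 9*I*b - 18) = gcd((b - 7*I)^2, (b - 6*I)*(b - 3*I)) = 1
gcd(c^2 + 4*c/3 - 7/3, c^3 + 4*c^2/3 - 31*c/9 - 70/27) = c + 7/3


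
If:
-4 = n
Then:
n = -4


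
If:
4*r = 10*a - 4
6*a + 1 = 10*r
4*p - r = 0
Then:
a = 11/19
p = 17/152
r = 17/38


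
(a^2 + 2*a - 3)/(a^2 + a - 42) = (a^2 + 2*a - 3)/(a^2 + a - 42)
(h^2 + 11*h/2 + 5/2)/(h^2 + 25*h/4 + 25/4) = 2*(2*h + 1)/(4*h + 5)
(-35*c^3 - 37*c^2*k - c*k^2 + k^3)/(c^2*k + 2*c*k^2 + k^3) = (-35*c^2 - 2*c*k + k^2)/(k*(c + k))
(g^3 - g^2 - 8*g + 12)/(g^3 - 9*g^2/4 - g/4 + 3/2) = 4*(g^2 + g - 6)/(4*g^2 - g - 3)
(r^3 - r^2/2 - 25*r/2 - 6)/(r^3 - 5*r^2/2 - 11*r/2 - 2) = (r + 3)/(r + 1)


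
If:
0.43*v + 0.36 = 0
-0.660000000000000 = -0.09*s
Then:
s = 7.33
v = -0.84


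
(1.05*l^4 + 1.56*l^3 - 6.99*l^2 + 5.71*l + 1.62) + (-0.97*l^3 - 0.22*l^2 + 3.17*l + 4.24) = 1.05*l^4 + 0.59*l^3 - 7.21*l^2 + 8.88*l + 5.86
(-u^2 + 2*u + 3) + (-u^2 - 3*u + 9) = -2*u^2 - u + 12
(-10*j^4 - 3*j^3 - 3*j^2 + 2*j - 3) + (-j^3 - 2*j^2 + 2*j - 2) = -10*j^4 - 4*j^3 - 5*j^2 + 4*j - 5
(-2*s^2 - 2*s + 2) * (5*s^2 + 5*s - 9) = -10*s^4 - 20*s^3 + 18*s^2 + 28*s - 18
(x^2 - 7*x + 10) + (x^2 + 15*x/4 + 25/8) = 2*x^2 - 13*x/4 + 105/8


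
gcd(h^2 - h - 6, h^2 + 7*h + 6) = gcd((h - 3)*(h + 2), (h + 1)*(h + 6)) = 1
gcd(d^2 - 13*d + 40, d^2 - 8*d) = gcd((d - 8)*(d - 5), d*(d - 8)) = d - 8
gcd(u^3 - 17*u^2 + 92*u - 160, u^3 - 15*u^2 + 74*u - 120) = u^2 - 9*u + 20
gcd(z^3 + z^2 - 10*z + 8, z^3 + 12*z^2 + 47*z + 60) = z + 4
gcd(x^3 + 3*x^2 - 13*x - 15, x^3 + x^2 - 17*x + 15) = x^2 + 2*x - 15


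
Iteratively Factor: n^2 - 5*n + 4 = (n - 1)*(n - 4)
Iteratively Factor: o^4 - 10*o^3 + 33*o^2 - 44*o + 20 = (o - 2)*(o^3 - 8*o^2 + 17*o - 10) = (o - 5)*(o - 2)*(o^2 - 3*o + 2) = (o - 5)*(o - 2)^2*(o - 1)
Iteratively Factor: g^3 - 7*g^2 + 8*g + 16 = (g - 4)*(g^2 - 3*g - 4) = (g - 4)*(g + 1)*(g - 4)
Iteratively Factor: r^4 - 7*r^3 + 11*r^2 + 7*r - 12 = (r + 1)*(r^3 - 8*r^2 + 19*r - 12) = (r - 4)*(r + 1)*(r^2 - 4*r + 3) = (r - 4)*(r - 3)*(r + 1)*(r - 1)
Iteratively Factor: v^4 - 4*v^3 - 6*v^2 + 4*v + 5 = (v - 5)*(v^3 + v^2 - v - 1) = (v - 5)*(v + 1)*(v^2 - 1) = (v - 5)*(v - 1)*(v + 1)*(v + 1)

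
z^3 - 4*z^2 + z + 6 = (z - 3)*(z - 2)*(z + 1)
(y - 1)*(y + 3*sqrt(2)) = y^2 - y + 3*sqrt(2)*y - 3*sqrt(2)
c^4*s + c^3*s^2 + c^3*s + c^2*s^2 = c^2*(c + s)*(c*s + s)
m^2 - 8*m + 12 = (m - 6)*(m - 2)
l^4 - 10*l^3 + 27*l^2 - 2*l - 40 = (l - 5)*(l - 4)*(l - 2)*(l + 1)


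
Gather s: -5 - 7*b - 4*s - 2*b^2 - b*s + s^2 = -2*b^2 - 7*b + s^2 + s*(-b - 4) - 5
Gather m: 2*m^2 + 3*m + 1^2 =2*m^2 + 3*m + 1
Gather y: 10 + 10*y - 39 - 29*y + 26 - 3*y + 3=-22*y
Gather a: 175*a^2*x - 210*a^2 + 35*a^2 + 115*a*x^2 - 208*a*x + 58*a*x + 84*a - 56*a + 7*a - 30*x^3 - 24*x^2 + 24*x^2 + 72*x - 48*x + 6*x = a^2*(175*x - 175) + a*(115*x^2 - 150*x + 35) - 30*x^3 + 30*x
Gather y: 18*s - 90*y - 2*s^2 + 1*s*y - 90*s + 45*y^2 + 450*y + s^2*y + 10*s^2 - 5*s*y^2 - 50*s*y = 8*s^2 - 72*s + y^2*(45 - 5*s) + y*(s^2 - 49*s + 360)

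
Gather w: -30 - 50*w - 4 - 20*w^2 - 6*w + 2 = -20*w^2 - 56*w - 32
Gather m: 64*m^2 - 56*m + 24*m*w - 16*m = 64*m^2 + m*(24*w - 72)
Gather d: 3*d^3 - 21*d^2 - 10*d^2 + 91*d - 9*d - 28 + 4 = 3*d^3 - 31*d^2 + 82*d - 24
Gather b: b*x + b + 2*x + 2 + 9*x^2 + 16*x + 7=b*(x + 1) + 9*x^2 + 18*x + 9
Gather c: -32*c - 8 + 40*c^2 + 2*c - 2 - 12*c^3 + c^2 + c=-12*c^3 + 41*c^2 - 29*c - 10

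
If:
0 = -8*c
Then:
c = 0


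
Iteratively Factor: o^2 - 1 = (o + 1)*(o - 1)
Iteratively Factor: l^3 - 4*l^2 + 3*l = (l)*(l^2 - 4*l + 3) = l*(l - 3)*(l - 1)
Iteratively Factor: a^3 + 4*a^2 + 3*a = (a + 3)*(a^2 + a) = a*(a + 3)*(a + 1)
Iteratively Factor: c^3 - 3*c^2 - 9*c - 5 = (c + 1)*(c^2 - 4*c - 5) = (c + 1)^2*(c - 5)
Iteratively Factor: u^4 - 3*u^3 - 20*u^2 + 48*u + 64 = (u - 4)*(u^3 + u^2 - 16*u - 16) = (u - 4)*(u + 4)*(u^2 - 3*u - 4) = (u - 4)^2*(u + 4)*(u + 1)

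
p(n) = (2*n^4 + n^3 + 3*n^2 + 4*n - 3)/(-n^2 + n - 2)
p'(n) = (2*n - 1)*(2*n^4 + n^3 + 3*n^2 + 4*n - 3)/(-n^2 + n - 2)^2 + (8*n^3 + 3*n^2 + 6*n + 4)/(-n^2 + n - 2) = (-4*n^5 + 5*n^4 - 14*n^3 + n^2 - 18*n - 5)/(n^4 - 2*n^3 + 5*n^2 - 4*n + 4)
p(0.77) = -1.66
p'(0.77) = -7.22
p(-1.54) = -0.94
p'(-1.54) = 3.98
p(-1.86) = -2.38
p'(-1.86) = 5.06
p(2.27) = -17.68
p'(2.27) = -13.12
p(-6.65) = -70.36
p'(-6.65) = 23.64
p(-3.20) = -12.43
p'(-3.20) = 10.02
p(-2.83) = -8.98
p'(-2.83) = 8.60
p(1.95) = -13.64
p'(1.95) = -12.17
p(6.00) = -91.78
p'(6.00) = -27.08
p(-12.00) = -253.96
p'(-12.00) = 45.01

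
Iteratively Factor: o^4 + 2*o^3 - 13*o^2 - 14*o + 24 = (o - 3)*(o^3 + 5*o^2 + 2*o - 8) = (o - 3)*(o - 1)*(o^2 + 6*o + 8) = (o - 3)*(o - 1)*(o + 2)*(o + 4)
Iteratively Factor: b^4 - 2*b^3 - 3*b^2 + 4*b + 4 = (b + 1)*(b^3 - 3*b^2 + 4) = (b - 2)*(b + 1)*(b^2 - b - 2) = (b - 2)^2*(b + 1)*(b + 1)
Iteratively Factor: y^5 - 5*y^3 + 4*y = (y - 1)*(y^4 + y^3 - 4*y^2 - 4*y) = (y - 1)*(y + 1)*(y^3 - 4*y) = (y - 1)*(y + 1)*(y + 2)*(y^2 - 2*y) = y*(y - 1)*(y + 1)*(y + 2)*(y - 2)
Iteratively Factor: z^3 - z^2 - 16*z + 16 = (z - 4)*(z^2 + 3*z - 4) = (z - 4)*(z + 4)*(z - 1)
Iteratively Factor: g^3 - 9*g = (g + 3)*(g^2 - 3*g) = g*(g + 3)*(g - 3)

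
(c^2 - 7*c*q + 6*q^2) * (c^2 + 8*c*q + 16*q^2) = c^4 + c^3*q - 34*c^2*q^2 - 64*c*q^3 + 96*q^4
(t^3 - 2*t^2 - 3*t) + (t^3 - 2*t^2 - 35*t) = 2*t^3 - 4*t^2 - 38*t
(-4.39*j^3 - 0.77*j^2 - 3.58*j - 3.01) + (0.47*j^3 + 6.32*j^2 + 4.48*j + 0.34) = -3.92*j^3 + 5.55*j^2 + 0.9*j - 2.67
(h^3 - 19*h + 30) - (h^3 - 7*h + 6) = 24 - 12*h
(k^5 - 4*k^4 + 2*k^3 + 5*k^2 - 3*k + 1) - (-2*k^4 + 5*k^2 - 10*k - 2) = k^5 - 2*k^4 + 2*k^3 + 7*k + 3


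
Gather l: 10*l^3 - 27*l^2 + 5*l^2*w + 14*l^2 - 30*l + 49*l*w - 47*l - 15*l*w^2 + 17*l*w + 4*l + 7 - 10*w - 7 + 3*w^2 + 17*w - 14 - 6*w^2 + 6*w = 10*l^3 + l^2*(5*w - 13) + l*(-15*w^2 + 66*w - 73) - 3*w^2 + 13*w - 14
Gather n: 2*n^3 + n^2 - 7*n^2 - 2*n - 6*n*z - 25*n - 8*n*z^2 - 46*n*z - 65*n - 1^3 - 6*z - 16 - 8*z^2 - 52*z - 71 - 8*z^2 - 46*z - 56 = 2*n^3 - 6*n^2 + n*(-8*z^2 - 52*z - 92) - 16*z^2 - 104*z - 144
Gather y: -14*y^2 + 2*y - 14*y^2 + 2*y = -28*y^2 + 4*y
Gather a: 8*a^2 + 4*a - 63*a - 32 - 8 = 8*a^2 - 59*a - 40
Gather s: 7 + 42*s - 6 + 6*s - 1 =48*s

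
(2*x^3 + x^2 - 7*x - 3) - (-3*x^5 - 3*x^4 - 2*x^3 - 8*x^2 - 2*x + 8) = 3*x^5 + 3*x^4 + 4*x^3 + 9*x^2 - 5*x - 11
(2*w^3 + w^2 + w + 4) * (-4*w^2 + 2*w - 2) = -8*w^5 - 6*w^3 - 16*w^2 + 6*w - 8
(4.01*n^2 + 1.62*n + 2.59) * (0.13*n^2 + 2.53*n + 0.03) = 0.5213*n^4 + 10.3559*n^3 + 4.5556*n^2 + 6.6013*n + 0.0777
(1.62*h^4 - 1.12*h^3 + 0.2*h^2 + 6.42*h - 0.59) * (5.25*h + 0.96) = 8.505*h^5 - 4.3248*h^4 - 0.0252000000000001*h^3 + 33.897*h^2 + 3.0657*h - 0.5664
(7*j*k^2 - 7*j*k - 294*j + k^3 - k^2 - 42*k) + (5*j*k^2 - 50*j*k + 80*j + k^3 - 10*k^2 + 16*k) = 12*j*k^2 - 57*j*k - 214*j + 2*k^3 - 11*k^2 - 26*k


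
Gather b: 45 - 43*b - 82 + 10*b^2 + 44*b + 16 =10*b^2 + b - 21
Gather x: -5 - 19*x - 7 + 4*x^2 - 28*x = 4*x^2 - 47*x - 12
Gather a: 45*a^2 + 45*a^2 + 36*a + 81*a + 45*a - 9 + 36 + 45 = 90*a^2 + 162*a + 72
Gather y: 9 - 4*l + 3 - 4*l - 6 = 6 - 8*l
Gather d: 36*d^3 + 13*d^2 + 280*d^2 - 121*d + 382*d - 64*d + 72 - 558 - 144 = 36*d^3 + 293*d^2 + 197*d - 630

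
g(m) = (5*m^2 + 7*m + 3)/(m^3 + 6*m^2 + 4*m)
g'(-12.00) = -0.10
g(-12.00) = -0.70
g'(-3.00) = -0.93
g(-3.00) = 1.80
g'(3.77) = -0.10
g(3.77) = 0.65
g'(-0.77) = 4533.23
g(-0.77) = 27.53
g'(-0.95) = 3.75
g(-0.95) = 1.14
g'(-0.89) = 9.33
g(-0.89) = 1.50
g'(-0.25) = -11.55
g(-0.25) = -2.44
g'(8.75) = -0.03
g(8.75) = 0.38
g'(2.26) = -0.21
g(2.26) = 0.87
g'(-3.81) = -2.21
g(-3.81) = 2.96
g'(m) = (10*m + 7)/(m^3 + 6*m^2 + 4*m) + (-3*m^2 - 12*m - 4)*(5*m^2 + 7*m + 3)/(m^3 + 6*m^2 + 4*m)^2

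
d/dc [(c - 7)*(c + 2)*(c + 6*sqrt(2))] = 3*c^2 - 10*c + 12*sqrt(2)*c - 30*sqrt(2) - 14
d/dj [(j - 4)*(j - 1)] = 2*j - 5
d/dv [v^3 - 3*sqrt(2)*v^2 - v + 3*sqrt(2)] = 3*v^2 - 6*sqrt(2)*v - 1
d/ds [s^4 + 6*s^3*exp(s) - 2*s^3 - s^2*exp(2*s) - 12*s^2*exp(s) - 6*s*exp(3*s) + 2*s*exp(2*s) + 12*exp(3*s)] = 6*s^3*exp(s) + 4*s^3 - 2*s^2*exp(2*s) + 6*s^2*exp(s) - 6*s^2 - 18*s*exp(3*s) + 2*s*exp(2*s) - 24*s*exp(s) + 30*exp(3*s) + 2*exp(2*s)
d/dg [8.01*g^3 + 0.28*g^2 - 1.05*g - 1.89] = 24.03*g^2 + 0.56*g - 1.05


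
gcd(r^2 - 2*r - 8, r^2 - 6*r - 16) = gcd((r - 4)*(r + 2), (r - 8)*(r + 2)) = r + 2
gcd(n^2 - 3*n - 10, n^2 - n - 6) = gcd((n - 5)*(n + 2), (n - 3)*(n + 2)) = n + 2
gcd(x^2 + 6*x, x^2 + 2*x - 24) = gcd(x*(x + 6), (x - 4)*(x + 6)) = x + 6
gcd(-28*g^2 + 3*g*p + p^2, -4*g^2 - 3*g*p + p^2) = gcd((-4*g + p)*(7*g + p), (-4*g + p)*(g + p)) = -4*g + p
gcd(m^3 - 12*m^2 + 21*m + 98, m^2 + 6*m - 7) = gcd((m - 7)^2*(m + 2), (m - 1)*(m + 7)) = 1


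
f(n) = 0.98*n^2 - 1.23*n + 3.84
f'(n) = 1.96*n - 1.23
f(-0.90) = 5.74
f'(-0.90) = -2.99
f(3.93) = 14.14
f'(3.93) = 6.47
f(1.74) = 4.67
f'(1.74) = 2.18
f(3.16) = 9.74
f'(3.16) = 4.96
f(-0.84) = 5.56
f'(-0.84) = -2.88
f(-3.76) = 22.32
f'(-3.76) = -8.60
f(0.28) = 3.57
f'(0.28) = -0.68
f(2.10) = 5.58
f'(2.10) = 2.89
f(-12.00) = 159.72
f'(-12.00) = -24.75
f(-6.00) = 46.50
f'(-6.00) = -12.99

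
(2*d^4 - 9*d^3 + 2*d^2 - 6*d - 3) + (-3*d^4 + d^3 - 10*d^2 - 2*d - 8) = -d^4 - 8*d^3 - 8*d^2 - 8*d - 11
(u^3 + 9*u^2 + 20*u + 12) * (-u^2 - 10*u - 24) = -u^5 - 19*u^4 - 134*u^3 - 428*u^2 - 600*u - 288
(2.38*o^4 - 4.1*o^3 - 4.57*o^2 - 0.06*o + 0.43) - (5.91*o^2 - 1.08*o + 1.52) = 2.38*o^4 - 4.1*o^3 - 10.48*o^2 + 1.02*o - 1.09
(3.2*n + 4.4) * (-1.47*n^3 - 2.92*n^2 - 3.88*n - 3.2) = -4.704*n^4 - 15.812*n^3 - 25.264*n^2 - 27.312*n - 14.08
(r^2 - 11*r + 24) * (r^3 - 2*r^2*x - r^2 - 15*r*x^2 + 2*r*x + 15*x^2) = r^5 - 2*r^4*x - 12*r^4 - 15*r^3*x^2 + 24*r^3*x + 35*r^3 + 180*r^2*x^2 - 70*r^2*x - 24*r^2 - 525*r*x^2 + 48*r*x + 360*x^2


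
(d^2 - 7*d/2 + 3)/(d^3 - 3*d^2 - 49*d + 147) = (d^2 - 7*d/2 + 3)/(d^3 - 3*d^2 - 49*d + 147)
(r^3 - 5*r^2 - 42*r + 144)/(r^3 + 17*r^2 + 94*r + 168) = (r^2 - 11*r + 24)/(r^2 + 11*r + 28)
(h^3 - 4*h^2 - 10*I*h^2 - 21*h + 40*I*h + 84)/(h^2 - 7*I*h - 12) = (h^2 - h*(4 + 7*I) + 28*I)/(h - 4*I)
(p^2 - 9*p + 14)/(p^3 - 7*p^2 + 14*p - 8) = (p - 7)/(p^2 - 5*p + 4)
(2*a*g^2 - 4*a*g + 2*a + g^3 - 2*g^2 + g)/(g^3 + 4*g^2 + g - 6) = (2*a*g - 2*a + g^2 - g)/(g^2 + 5*g + 6)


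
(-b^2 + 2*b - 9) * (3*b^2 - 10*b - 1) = -3*b^4 + 16*b^3 - 46*b^2 + 88*b + 9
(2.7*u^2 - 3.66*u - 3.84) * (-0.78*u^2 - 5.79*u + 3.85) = -2.106*u^4 - 12.7782*u^3 + 34.5816*u^2 + 8.1426*u - 14.784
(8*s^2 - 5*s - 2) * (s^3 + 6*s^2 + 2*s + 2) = 8*s^5 + 43*s^4 - 16*s^3 - 6*s^2 - 14*s - 4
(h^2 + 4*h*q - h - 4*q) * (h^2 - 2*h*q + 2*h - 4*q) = h^4 + 2*h^3*q + h^3 - 8*h^2*q^2 + 2*h^2*q - 2*h^2 - 8*h*q^2 - 4*h*q + 16*q^2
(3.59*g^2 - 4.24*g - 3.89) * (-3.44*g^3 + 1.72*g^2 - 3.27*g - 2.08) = -12.3496*g^5 + 20.7604*g^4 - 5.6505*g^3 - 0.293200000000001*g^2 + 21.5395*g + 8.0912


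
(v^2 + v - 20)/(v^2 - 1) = (v^2 + v - 20)/(v^2 - 1)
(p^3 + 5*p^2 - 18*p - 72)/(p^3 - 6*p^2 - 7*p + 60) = (p + 6)/(p - 5)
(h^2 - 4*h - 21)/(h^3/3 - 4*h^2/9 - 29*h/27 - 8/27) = 27*(-h^2 + 4*h + 21)/(-9*h^3 + 12*h^2 + 29*h + 8)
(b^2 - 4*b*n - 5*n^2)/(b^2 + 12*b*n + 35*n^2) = (b^2 - 4*b*n - 5*n^2)/(b^2 + 12*b*n + 35*n^2)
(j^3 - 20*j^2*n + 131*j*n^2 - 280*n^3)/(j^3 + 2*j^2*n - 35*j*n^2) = (j^2 - 15*j*n + 56*n^2)/(j*(j + 7*n))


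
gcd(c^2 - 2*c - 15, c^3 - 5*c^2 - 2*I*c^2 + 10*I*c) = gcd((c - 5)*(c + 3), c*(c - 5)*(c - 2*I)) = c - 5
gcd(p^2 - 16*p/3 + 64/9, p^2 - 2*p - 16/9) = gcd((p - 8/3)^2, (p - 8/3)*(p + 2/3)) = p - 8/3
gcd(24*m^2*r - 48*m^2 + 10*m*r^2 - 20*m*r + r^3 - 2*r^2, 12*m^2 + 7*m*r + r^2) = 4*m + r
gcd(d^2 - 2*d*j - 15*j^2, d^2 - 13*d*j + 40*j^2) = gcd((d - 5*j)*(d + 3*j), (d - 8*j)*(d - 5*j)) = d - 5*j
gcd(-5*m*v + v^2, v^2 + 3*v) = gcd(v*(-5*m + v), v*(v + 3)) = v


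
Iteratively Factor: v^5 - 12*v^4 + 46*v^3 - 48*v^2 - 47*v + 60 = (v - 5)*(v^4 - 7*v^3 + 11*v^2 + 7*v - 12) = (v - 5)*(v - 4)*(v^3 - 3*v^2 - v + 3) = (v - 5)*(v - 4)*(v - 1)*(v^2 - 2*v - 3) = (v - 5)*(v - 4)*(v - 1)*(v + 1)*(v - 3)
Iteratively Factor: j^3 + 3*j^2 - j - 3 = (j + 3)*(j^2 - 1) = (j - 1)*(j + 3)*(j + 1)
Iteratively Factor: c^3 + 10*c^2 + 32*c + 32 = (c + 4)*(c^2 + 6*c + 8) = (c + 4)^2*(c + 2)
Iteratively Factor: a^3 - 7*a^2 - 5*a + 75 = (a + 3)*(a^2 - 10*a + 25) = (a - 5)*(a + 3)*(a - 5)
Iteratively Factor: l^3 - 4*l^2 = (l)*(l^2 - 4*l) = l^2*(l - 4)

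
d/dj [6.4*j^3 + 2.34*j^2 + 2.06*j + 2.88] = 19.2*j^2 + 4.68*j + 2.06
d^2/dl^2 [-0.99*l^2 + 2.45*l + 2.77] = -1.98000000000000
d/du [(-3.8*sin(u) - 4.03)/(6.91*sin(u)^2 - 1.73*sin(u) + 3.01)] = (26.258*sin(u)^2 + 55.6946*sin(u) - 18.4099)*cos(u)/(47.7481*sin(u)^4 - 23.9086*sin(u)^3 + 44.5911*sin(u)^2 - 10.4146*sin(u) + 9.0601)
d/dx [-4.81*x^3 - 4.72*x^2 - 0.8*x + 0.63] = -14.43*x^2 - 9.44*x - 0.8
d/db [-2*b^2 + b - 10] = 1 - 4*b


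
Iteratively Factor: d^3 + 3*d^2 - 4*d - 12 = (d - 2)*(d^2 + 5*d + 6) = (d - 2)*(d + 2)*(d + 3)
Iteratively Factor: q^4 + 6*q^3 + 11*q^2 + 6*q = (q + 3)*(q^3 + 3*q^2 + 2*q) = (q + 2)*(q + 3)*(q^2 + q) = q*(q + 2)*(q + 3)*(q + 1)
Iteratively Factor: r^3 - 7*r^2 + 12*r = (r - 3)*(r^2 - 4*r) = (r - 4)*(r - 3)*(r)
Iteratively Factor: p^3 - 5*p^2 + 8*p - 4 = (p - 1)*(p^2 - 4*p + 4) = (p - 2)*(p - 1)*(p - 2)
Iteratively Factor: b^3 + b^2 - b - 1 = (b + 1)*(b^2 - 1) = (b - 1)*(b + 1)*(b + 1)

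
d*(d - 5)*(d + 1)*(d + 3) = d^4 - d^3 - 17*d^2 - 15*d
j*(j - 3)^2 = j^3 - 6*j^2 + 9*j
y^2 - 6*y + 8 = (y - 4)*(y - 2)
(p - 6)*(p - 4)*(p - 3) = p^3 - 13*p^2 + 54*p - 72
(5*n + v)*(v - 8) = 5*n*v - 40*n + v^2 - 8*v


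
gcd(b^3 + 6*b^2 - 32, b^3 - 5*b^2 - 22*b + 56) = b^2 + 2*b - 8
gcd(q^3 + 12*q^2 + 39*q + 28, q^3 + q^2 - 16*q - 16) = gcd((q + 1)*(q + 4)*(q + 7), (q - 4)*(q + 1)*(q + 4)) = q^2 + 5*q + 4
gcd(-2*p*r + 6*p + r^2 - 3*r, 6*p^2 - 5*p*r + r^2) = 2*p - r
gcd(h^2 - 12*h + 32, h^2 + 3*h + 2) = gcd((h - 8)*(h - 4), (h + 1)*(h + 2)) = 1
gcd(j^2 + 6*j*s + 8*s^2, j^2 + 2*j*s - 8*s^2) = j + 4*s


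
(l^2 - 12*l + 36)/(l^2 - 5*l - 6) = (l - 6)/(l + 1)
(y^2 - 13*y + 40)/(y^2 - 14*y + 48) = (y - 5)/(y - 6)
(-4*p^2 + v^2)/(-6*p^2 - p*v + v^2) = (2*p - v)/(3*p - v)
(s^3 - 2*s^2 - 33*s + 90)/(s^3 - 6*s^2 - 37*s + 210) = (s - 3)/(s - 7)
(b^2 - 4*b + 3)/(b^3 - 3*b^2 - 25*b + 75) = (b - 1)/(b^2 - 25)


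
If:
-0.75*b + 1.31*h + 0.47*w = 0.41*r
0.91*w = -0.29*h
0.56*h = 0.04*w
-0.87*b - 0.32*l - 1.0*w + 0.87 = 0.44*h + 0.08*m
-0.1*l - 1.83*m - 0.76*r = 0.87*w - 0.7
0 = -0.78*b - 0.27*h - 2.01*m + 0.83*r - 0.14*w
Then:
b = -0.11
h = 0.00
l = 3.00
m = 0.13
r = 0.21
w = 0.00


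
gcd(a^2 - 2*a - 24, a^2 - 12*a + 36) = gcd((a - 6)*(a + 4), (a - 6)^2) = a - 6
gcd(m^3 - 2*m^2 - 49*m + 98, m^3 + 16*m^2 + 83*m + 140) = m + 7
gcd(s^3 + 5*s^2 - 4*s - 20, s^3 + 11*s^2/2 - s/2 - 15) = s^2 + 7*s + 10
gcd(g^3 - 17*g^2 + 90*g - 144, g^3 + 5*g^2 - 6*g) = 1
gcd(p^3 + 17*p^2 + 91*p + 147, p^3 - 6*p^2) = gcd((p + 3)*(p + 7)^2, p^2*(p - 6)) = 1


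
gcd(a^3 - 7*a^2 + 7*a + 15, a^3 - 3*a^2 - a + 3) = a^2 - 2*a - 3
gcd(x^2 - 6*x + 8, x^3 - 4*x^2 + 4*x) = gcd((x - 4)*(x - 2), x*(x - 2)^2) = x - 2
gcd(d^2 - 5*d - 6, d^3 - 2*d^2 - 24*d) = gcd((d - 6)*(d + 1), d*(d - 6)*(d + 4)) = d - 6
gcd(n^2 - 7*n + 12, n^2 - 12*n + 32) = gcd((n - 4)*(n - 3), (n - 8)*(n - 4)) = n - 4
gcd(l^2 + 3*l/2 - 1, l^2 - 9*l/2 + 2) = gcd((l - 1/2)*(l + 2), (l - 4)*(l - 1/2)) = l - 1/2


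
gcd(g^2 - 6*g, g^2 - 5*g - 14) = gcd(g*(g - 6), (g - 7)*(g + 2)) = 1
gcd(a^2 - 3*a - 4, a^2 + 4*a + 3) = a + 1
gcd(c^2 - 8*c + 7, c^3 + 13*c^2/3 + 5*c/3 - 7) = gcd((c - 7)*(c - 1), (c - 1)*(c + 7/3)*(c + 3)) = c - 1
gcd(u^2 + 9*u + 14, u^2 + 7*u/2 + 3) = u + 2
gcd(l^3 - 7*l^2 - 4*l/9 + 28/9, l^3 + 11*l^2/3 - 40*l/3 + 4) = 1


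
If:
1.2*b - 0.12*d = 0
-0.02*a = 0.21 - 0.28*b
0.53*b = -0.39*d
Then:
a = -10.50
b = 0.00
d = 0.00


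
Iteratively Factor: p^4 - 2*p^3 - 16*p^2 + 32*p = (p)*(p^3 - 2*p^2 - 16*p + 32) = p*(p - 4)*(p^2 + 2*p - 8) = p*(p - 4)*(p - 2)*(p + 4)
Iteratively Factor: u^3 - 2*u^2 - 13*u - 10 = (u + 2)*(u^2 - 4*u - 5) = (u + 1)*(u + 2)*(u - 5)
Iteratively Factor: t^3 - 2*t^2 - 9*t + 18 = (t - 2)*(t^2 - 9) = (t - 2)*(t + 3)*(t - 3)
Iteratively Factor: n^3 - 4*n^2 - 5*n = (n - 5)*(n^2 + n) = (n - 5)*(n + 1)*(n)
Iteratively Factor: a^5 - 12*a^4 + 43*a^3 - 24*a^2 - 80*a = (a - 5)*(a^4 - 7*a^3 + 8*a^2 + 16*a) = (a - 5)*(a + 1)*(a^3 - 8*a^2 + 16*a) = a*(a - 5)*(a + 1)*(a^2 - 8*a + 16) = a*(a - 5)*(a - 4)*(a + 1)*(a - 4)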